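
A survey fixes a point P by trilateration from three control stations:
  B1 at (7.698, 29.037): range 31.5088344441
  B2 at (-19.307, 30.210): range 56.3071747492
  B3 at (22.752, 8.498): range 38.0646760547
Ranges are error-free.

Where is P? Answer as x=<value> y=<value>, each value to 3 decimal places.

eq1: (x − 7.698)² + (y − 29.037)² = 31.5088344441²
eq2: (x + 19.307)² + (y − 30.210)² = 56.3071747492²
eq3: (x − 22.752)² + (y − 8.498)² = 38.0646760547²
eq3−eq2, eq3−eq1 (x²,y² cancel):
  -84.118·x + 43.424·y = -1026.043524
  -30.108·x + 41.078·y = 768.649980
det = -84.118·41.078 − 43.424·-30.108 = -2147.989412
x = (-1026.043524·41.078 − 43.424·768.649980) / -2147.989412 = 35.161101
y = (-84.118·768.649980 − -1026.043524·-30.108) / -2147.989412 = 44.483188

x=35.161 y=44.483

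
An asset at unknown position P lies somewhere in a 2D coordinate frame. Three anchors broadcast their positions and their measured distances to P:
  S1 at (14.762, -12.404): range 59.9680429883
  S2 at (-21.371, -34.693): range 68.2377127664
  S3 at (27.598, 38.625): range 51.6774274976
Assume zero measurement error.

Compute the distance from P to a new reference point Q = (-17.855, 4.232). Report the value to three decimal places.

eq1: (x − 14.762)² + (y + 12.404)² = 59.9680429883²
eq2: (x + 21.371)² + (y + 34.693)² = 68.2377127664²
eq3: (x − 27.598)² + (y − 38.625)² = 51.6774274976²
eq3−eq2, eq3−eq1 (x²,y² cancel):
  -97.938·x − 146.636·y = -2579.045270
  -25.672·x − 102.058·y = -2807.374036
det = -97.938·-102.058 − -146.636·-25.672 = 6230.917012
x = (-2579.045270·-102.058 − -146.636·-2807.374036) / 6230.917012 = -23.824727
y = (-97.938·-2807.374036 − -2579.045270·-25.672) / 6230.917012 = 33.500582
|P − Q| = √((-23.824727 − -17.855)² + (33.500582 − 4.232)²) = 29.871183

29.871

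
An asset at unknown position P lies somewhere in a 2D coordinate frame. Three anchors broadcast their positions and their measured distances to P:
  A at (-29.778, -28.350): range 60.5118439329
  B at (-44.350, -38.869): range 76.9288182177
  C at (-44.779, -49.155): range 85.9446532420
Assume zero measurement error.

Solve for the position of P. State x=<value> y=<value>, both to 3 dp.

x=-2.391 y=25.610

eq1: (x + 29.778)² + (y + 28.350)² = 60.5118439329²
eq2: (x + 44.350)² + (y + 38.869)² = 76.9288182177²
eq3: (x + 44.779)² + (y + 49.155)² = 85.9446532420²
eq1−eq3, eq1−eq2 (x²,y² cancel):
  -30.002·x − 41.610·y = -993.879083
  -29.144·x − 21.038·y = -469.089939
det = -30.002·-21.038 − -41.610·-29.144 = -581.499764
x = (-993.879083·-21.038 − -41.610·-469.089939) / -581.499764 = -2.391051
y = (-30.002·-469.089939 − -993.879083·-29.144) / -581.499764 = 25.609599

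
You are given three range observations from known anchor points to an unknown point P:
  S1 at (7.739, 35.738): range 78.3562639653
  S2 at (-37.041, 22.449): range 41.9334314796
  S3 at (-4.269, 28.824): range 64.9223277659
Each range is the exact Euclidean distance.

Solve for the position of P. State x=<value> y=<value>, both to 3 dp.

eq1: (x − 7.739)² + (y − 35.738)² = 78.3562639653²
eq2: (x + 37.041)² + (y − 22.449)² = 41.9334314796²
eq3: (x + 4.269)² + (y − 28.824)² = 64.9223277659²
eq3−eq1, eq3−eq2 (x²,y² cancel):
  24.016·x + 13.828·y = -1436.746032
  -65.544·x − 12.750·y = 3483.441912
det = 24.016·-12.750 − 13.828·-65.544 = 600.138432
x = (-1436.746032·-12.750 − 13.828·3483.441912) / 600.138432 = -49.739396
y = (24.016·3483.441912 − -1436.746032·-65.544) / 600.138432 = -17.515527

x=-49.739 y=-17.516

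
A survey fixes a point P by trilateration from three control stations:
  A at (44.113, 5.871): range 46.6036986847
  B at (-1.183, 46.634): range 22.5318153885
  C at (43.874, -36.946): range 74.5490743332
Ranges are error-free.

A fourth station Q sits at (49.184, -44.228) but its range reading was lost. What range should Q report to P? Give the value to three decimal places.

83.560

eq1: (x − 44.113)² + (y − 5.871)² = 46.6036986847²
eq2: (x + 1.183)² + (y − 46.634)² = 22.5318153885²
eq3: (x − 43.874)² + (y + 36.946)² = 74.5490743332²
eq2−eq1, eq2−eq3 (x²,y² cancel):
  90.592·x − 81.526·y = -1859.926061
  90.114·x − 167.160·y = -3936.076432
det = 90.592·-167.160 − -81.526·90.114 = -7796.724756
x = (-1859.926061·-167.160 − -81.526·-3936.076432) / -7796.724756 = 1.280964
y = (90.592·-3936.076432 − -1859.926061·90.114) / -7796.724756 = 24.237313
|P − Q| = √((1.280964 − 49.184)² + (24.237313 − -44.228)²) = 83.559559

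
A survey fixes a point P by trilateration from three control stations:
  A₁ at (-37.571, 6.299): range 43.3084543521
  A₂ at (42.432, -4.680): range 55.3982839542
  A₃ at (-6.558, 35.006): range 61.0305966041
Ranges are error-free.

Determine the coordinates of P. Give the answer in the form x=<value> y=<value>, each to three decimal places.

eq1: (x + 37.571)² + (y − 6.299)² = 43.3084543521²
eq2: (x − 42.432)² + (y + 4.680)² = 55.3982839542²
eq3: (x + 6.558)² + (y − 35.006)² = 61.0305966041²
eq1−eq2, eq1−eq3 (x²,y² cancel):
  160.006·x − 21.958·y = -822.228065
  62.026·x + 57.414·y = -2031.941545
det = 160.006·57.414 − -21.958·62.026 = 10548.551392
x = (-822.228065·57.414 − -21.958·-2031.941545) / 10548.551392 = -8.704965
y = (160.006·-2031.941545 − -822.228065·62.026) / 10548.551392 = -25.986821

x=-8.705 y=-25.987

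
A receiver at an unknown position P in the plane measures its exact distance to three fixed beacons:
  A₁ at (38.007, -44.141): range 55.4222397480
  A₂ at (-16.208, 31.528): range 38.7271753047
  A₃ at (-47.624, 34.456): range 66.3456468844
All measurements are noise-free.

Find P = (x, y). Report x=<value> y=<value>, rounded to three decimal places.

eq1: (x − 38.007)² + (y + 44.141)² = 55.4222397480²
eq2: (x + 16.208)² + (y − 31.528)² = 38.7271753047²
eq3: (x + 47.624)² + (y − 34.456)² = 66.3456468844²
eq3−eq1, eq3−eq2 (x²,y² cancel):
  171.262·x − 157.194·y = 1267.818820
  62.832·x − 5.856·y = 703.403489
det = 171.262·-5.856 − -157.194·62.832 = 8873.903136
x = (1267.818820·-5.856 − -157.194·703.403489) / 8873.903136 = 11.623573
y = (171.262·703.403489 − 1267.818820·62.832) / 8873.903136 = 4.598506

x=11.624 y=4.599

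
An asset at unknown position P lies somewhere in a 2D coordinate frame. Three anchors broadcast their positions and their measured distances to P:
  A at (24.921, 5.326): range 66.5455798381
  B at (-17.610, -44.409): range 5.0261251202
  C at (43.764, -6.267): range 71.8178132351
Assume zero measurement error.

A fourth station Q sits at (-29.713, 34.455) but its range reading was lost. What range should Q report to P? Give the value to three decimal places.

84.170

eq1: (x − 24.921)² + (y − 5.326)² = 66.5455798381²
eq2: (x + 17.610)² + (y + 44.409)² = 5.0261251202²
eq3: (x − 43.764)² + (y + 6.267)² = 71.8178132351²
eq3−eq1, eq3−eq2 (x²,y² cancel):
  -37.686·x + 23.186·y = -575.656366
  -122.748·x − 76.284·y = 5460.244760
det = -37.686·-76.284 − 23.186·-122.748 = 5720.873952
x = (-575.656366·-76.284 − 23.186·5460.244760) / 5720.873952 = -14.453712
y = (-37.686·5460.244760 − -575.656366·-122.748) / 5720.873952 = -48.320493
|P − Q| = √((-14.453712 − -29.713)² + (-48.320493 − 34.455)²) = 84.170233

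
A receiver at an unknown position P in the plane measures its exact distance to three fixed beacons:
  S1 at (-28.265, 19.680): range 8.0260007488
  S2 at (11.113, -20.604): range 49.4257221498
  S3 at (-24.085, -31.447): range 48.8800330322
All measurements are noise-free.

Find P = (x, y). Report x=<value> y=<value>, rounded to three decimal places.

x=-20.597 y=17.308

eq1: (x + 28.265)² + (y − 19.680)² = 8.0260007488²
eq2: (x − 11.113)² + (y + 20.604)² = 49.4257221498²
eq3: (x + 24.085)² + (y + 31.447)² = 48.8800330322²
eq2−eq1, eq2−eq3 (x²,y² cancel):
  -78.756·x + 80.568·y = 3016.674362
  -70.396·x − 21.686·y = 1074.621830
det = -78.756·-21.686 − 80.568·-70.396 = 7379.567544
x = (3016.674362·-21.686 − 80.568·1074.621830) / 7379.567544 = -20.597377
y = (-78.756·1074.621830 − 3016.674362·-70.396) / 7379.567544 = 17.308452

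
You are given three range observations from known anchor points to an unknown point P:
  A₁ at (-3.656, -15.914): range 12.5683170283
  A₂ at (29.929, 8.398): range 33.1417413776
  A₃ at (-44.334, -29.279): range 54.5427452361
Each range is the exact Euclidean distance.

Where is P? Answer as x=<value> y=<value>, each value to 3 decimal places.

eq1: (x + 3.656)² + (y + 15.914)² = 12.5683170283²
eq2: (x − 29.929)² + (y − 8.398)² = 33.1417413776²
eq3: (x + 44.334)² + (y + 29.279)² = 54.5427452361²
eq2−eq1, eq2−eq3 (x²,y² cancel):
  -67.170·x − 48.624·y = 240.762716
  -148.526·x − 75.354·y = -20.044084
det = -67.170·-75.354 − -48.624·-148.526 = -2160.400044
x = (240.762716·-75.354 − -48.624·-20.044084) / -2160.400044 = 8.848851
y = (-67.170·-20.044084 − 240.762716·-148.526) / -2160.400044 = -17.175469

x=8.849 y=-17.175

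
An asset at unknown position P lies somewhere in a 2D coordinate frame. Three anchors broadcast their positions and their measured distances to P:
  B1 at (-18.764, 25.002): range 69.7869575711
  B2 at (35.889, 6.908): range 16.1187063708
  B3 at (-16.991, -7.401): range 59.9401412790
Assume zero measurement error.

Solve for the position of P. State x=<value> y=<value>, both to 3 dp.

x=42.949 y=-7.582

eq1: (x + 18.764)² + (y − 25.002)² = 69.7869575711²
eq2: (x − 35.889)² + (y − 6.908)² = 16.1187063708²
eq3: (x + 16.991)² + (y + 7.401)² = 59.9401412790²
eq1−eq2, eq1−eq3 (x²,y² cancel):
  109.306·x − 36.188·y = 4968.959837
  3.546·x − 64.806·y = 643.680092
det = 109.306·-64.806 − -36.188·3.546 = -6955.361988
x = (4968.959837·-64.806 − -36.188·643.680092) / -6955.361988 = 42.948867
y = (109.306·643.680092 − 4968.959837·3.546) / -6955.361988 = -7.582375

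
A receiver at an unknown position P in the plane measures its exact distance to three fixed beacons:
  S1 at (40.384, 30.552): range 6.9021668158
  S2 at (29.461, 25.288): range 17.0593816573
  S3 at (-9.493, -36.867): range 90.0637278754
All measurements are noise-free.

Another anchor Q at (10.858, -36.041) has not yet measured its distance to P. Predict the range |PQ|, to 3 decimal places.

eq1: (x − 40.384)² + (y − 30.552)² = 6.9021668158²
eq2: (x − 29.461)² + (y − 25.288)² = 17.0593816573²
eq3: (x + 9.493)² + (y + 36.867)² = 90.0637278754²
eq2−eq1, eq2−eq3 (x²,y² cancel):
  21.846·x + 10.528·y = 1300.241291
  -77.908·x − 124.310·y = -7878.593303
det = 21.846·-124.310 − 10.528·-77.908 = -1895.460836
x = (1300.241291·-124.310 − 10.528·-7878.593303) / -1895.460836 = 41.513474
y = (21.846·-7878.593303 − 1300.241291·-77.908) / -1895.460836 = 37.361126
|P − Q| = √((41.513474 − 10.858)² + (37.361126 − -36.041)²) = 79.546403

79.546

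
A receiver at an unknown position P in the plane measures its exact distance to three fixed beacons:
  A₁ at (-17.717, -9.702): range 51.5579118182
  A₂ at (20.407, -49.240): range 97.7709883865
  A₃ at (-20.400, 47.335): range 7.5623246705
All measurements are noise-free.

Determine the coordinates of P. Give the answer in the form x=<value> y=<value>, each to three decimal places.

x=-15.250 y=41.797

eq1: (x + 17.717)² + (y + 9.702)² = 51.5579118182²
eq2: (x − 20.407)² + (y + 49.240)² = 97.7709883865²
eq3: (x + 20.400)² + (y − 47.335)² = 7.5623246705²
eq3−eq2, eq3−eq1 (x²,y² cancel):
  81.614·x − 193.150·y = -9317.716392
  5.366·x − 114.074·y = -4849.770849
det = 81.614·-114.074 − -193.150·5.366 = -8273.592536
x = (-9317.716392·-114.074 − -193.150·-4849.770849) / -8273.592536 = -15.250442
y = (81.614·-4849.770849 − -9317.716392·5.366) / -8273.592536 = 41.796877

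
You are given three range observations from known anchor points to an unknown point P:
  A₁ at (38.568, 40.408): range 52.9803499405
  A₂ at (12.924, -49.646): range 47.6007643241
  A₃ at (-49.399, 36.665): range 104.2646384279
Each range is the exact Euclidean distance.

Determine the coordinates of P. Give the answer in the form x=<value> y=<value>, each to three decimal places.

x=42.589 y=-12.420

eq1: (x − 38.568)² + (y − 40.408)² = 52.9803499405²
eq2: (x − 12.924)² + (y + 49.646)² = 47.6007643241²
eq3: (x + 49.399)² + (y − 36.665)² = 104.2646384279²
eq1−eq3, eq1−eq2 (x²,y² cancel):
  -175.934·x − 7.486·y = -7399.911009
  -51.288·x − 180.108·y = 52.542720
det = -175.934·-180.108 − -7.486·-51.288 = 31303.178904
x = (-7399.911009·-180.108 − -7.486·52.542720) / 31303.178904 = 42.589173
y = (-175.934·52.542720 − -7399.911009·-51.288) / 31303.178904 = -12.419527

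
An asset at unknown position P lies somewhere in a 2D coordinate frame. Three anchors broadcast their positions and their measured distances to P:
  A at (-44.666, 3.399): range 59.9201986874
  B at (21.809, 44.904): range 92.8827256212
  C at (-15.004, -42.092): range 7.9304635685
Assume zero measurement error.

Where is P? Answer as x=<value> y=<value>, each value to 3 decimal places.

x=-7.173 y=-43.341

eq1: (x + 44.666)² + (y − 3.399)² = 59.9201986874²
eq2: (x − 21.809)² + (y − 44.904)² = 92.8827256212²
eq3: (x + 15.004)² + (y + 42.092)² = 7.9304635685²
eq3−eq2, eq3−eq1 (x²,y² cancel):
  73.626·x + 173.992·y = -8069.163249
  -59.324·x + 90.982·y = -3517.789681
det = 73.626·90.982 − 173.992·-59.324 = 17020.542140
x = (-8069.163249·90.982 − 173.992·-3517.789681) / 17020.542140 = -7.172589
y = (73.626·-3517.789681 − -8069.163249·-59.324) / 17020.542140 = -43.341500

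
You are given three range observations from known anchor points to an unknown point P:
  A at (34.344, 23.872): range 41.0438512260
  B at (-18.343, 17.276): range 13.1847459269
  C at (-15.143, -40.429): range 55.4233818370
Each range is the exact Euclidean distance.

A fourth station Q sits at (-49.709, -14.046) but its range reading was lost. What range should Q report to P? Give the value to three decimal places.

eq1: (x − 34.344)² + (y − 23.872)² = 41.0438512260²
eq2: (x + 18.343)² + (y − 17.276)² = 13.1847459269²
eq3: (x + 15.143)² + (y + 40.429)² = 55.4233818370²
eq3−eq1, eq3−eq2 (x²,y² cancel):
  98.974·x + 128.602·y = 1272.721761
  -6.400·x + 115.410·y = 1669.025064
det = 98.974·115.410 − 128.602·-6.400 = 12245.642140
x = (1272.721761·115.410 − 128.602·1669.025064) / 12245.642140 = -5.533000
y = (98.974·1669.025064 − 1272.721761·-6.400) / 12245.642140 = 14.154873
|P − Q| = √((-5.533000 − -49.709)² + (14.154873 − -14.046)²) = 52.410001

52.410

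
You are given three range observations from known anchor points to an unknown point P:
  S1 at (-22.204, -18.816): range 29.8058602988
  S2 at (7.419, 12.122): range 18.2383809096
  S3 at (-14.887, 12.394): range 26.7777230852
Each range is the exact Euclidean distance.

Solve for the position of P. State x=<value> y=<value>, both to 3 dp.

eq1: (x + 22.204)² + (y + 18.816)² = 29.8058602988²
eq2: (x − 7.419)² + (y − 12.122)² = 18.2383809096²
eq3: (x + 14.887)² + (y − 12.394)² = 26.7777230852²
eq2−eq1, eq2−eq3 (x²,y² cancel):
  -59.246·x − 61.876·y = 89.324257
  -44.612·x + 0.544·y = -211.158355
det = -59.246·0.544 − -61.876·-44.612 = -2792.641936
x = (89.324257·0.544 − -61.876·-211.158355) / -2792.641936 = 4.661193
y = (-59.246·-211.158355 − 89.324257·-44.612) / -2792.641936 = -5.906673

x=4.661 y=-5.907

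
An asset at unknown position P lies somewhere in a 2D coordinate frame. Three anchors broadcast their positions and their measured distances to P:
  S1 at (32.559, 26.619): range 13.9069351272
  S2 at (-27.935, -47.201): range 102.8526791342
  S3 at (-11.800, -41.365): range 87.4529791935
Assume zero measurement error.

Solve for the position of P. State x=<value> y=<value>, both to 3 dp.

eq1: (x − 32.559)² + (y − 26.619)² = 13.9069351272²
eq2: (x + 27.935)² + (y + 47.201)² = 102.8526791342²
eq3: (x + 11.800)² + (y + 41.365)² = 87.4529791935²
eq1−eq2, eq1−eq3 (x²,y² cancel):
  -120.988·x − 147.640·y = -9145.631776
  -88.718·x − 135.968·y = -7372.977142
det = -120.988·-135.968 − -147.640·-88.718 = 3352.170864
x = (-9145.631776·-135.968 − -147.640·-7372.977142) / 3352.170864 = 46.228824
y = (-120.988·-7372.977142 − -9145.631776·-88.718) / 3352.170864 = 24.061900

x=46.229 y=24.062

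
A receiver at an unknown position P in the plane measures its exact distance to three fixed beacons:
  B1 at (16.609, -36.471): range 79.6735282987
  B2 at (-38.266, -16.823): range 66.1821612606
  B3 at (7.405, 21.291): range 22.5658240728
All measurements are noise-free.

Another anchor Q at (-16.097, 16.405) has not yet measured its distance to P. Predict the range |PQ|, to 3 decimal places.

26.407

eq1: (x − 16.609)² + (y + 36.471)² = 79.6735282987²
eq2: (x + 38.266)² + (y + 16.823)² = 66.1821612606²
eq3: (x − 7.405)² + (y − 21.291)² = 22.5658240728²
eq1−eq3, eq1−eq2 (x²,y² cancel):
  -18.408·x + 115.524·y = 4740.802679
  -109.750·x + 39.296·y = 2109.100005
det = -18.408·39.296 − 115.524·-109.750 = 11955.398232
x = (4740.802679·39.296 − 115.524·2109.100005) / 11955.398232 = -4.797589
y = (-18.408·2109.100005 − 4740.802679·-109.750) / 11955.398232 = 40.272919
|P − Q| = √((-4.797589 − -16.097)² + (40.272919 − 16.405)²) = 26.407465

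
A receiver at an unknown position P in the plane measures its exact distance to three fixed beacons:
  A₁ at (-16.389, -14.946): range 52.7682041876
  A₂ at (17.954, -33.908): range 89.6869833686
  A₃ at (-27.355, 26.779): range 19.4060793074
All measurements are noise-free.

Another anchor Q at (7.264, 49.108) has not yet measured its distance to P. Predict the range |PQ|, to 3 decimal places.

eq1: (x + 16.389)² + (y + 14.946)² = 52.7682041876²
eq2: (x − 17.954)² + (y + 33.908)² = 89.6869833686²
eq3: (x + 27.355)² + (y − 26.779)² = 19.4060793074²
eq1−eq2, eq1−eq3 (x²,y² cancel):
  68.686·x − 37.924·y = -4279.155270
  -21.932·x + 83.450·y = 3381.316088
det = 68.686·83.450 − -37.924·-21.932 = 4900.097532
x = (-4279.155270·83.450 − -37.924·3381.316088) / 4900.097532 = -46.705698
y = (68.686·3381.316088 − -4279.155270·-21.932) / 4900.097532 = 28.244059
|P − Q| = √((-46.705698 − 7.264)² + (28.244059 − 49.108)²) = 57.862184

57.862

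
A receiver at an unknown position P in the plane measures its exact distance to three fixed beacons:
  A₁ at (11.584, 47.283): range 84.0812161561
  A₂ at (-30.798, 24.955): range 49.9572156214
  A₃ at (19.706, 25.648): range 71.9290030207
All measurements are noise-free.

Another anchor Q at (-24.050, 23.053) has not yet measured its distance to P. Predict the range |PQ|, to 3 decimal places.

eq1: (x − 11.584)² + (y − 47.283)² = 84.0812161561²
eq2: (x + 30.798)² + (y − 24.955)² = 49.9572156214²
eq3: (x − 19.706)² + (y − 25.648)² = 71.9290030207²
eq2−eq3, eq2−eq1 (x²,y² cancel):
  101.008·x + 1.386·y = -3203.180572
  84.764·x + 44.656·y = -3775.325202
det = 101.008·44.656 − 1.386·84.764 = 4393.130344
x = (-3203.180572·44.656 − 1.386·-3775.325202) / 4393.130344 = -31.369120
y = (101.008·-3775.325202 − -3203.180572·84.764) / 4393.130344 = -24.998951
|P − Q| = √((-31.369120 − -24.050)² + (-24.998951 − 23.053)²) = 48.606167

48.606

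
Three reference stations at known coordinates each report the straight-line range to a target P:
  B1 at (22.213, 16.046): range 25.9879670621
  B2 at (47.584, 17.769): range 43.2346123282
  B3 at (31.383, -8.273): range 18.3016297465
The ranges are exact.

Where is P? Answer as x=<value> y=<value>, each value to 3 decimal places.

eq1: (x − 22.213)² + (y − 16.046)² = 25.9879670621²
eq2: (x − 47.584)² + (y − 17.769)² = 43.2346123282²
eq3: (x − 31.383)² + (y + 8.273)² = 18.3016297465²
eq1−eq3, eq1−eq2 (x²,y² cancel):
  18.340·x − 48.638·y = 642.868514
  50.742·x + 3.446·y = 635.225661
det = 18.340·3.446 − -48.638·50.742 = 2531.189036
x = (642.868514·3.446 − -48.638·635.225661) / 2531.189036 = 13.081374
y = (18.340·635.225661 − 642.868514·50.742) / 2531.189036 = -8.284800

x=13.081 y=-8.285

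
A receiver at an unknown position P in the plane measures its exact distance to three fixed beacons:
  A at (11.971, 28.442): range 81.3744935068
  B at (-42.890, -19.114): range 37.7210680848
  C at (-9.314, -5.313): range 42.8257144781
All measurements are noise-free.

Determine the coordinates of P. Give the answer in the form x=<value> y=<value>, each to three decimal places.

x=-17.808 y=-47.288

eq1: (x − 11.971)² + (y − 28.442)² = 81.3744935068²
eq2: (x + 42.890)² + (y + 19.114)² = 37.7210680848²
eq3: (x + 9.314)² + (y + 5.313)² = 42.8257144781²
eq2−eq1, eq2−eq3 (x²,y² cancel):
  109.722·x + 95.112·y = -6451.574107
  67.152·x + 27.602·y = -2501.081374
det = 109.722·27.602 − 95.112·67.152 = -3358.414380
x = (-6451.574107·27.602 − 95.112·-2501.081374) / -3358.414380 = -17.807958
y = (109.722·-2501.081374 − -6451.574107·67.152) / -3358.414380 = -47.287927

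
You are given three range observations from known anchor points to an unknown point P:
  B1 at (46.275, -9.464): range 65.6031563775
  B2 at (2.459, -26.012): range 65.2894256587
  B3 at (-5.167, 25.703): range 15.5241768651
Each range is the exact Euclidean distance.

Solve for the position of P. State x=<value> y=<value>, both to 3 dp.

eq1: (x − 46.275)² + (y + 9.464)² = 65.6031563775²
eq2: (x − 2.459)² + (y + 26.012)² = 65.2894256587²
eq3: (x + 5.167)² + (y − 25.703)² = 15.5241768651²
eq2−eq3, eq2−eq1 (x²,y² cancel):
  -15.252·x + 103.430·y = 4026.380309
  87.632·x + 33.096·y = 1507.207072
det = -15.252·33.096 − 103.430·87.632 = -9568.557952
x = (4026.380309·33.096 − 103.430·1507.207072) / -9568.557952 = 2.365387
y = (-15.252·1507.207072 − 4026.380309·87.632) / -9568.557952 = 39.277359

x=2.365 y=39.277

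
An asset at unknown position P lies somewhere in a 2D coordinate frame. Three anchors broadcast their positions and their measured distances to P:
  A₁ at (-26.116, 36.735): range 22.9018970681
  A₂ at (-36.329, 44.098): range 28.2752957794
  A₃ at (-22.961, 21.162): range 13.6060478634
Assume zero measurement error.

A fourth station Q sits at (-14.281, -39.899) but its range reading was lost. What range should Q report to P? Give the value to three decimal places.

eq1: (x + 26.116)² + (y − 36.735)² = 22.9018970681²
eq2: (x + 36.329)² + (y − 44.098)² = 28.2752957794²
eq3: (x + 22.961)² + (y − 21.162)² = 13.6060478634²
eq1−eq3, eq1−eq2 (x²,y² cancel):
  6.310·x − 31.146·y = -717.095565
  -20.426·x + 14.726·y = 957.928702
det = 6.310·14.726 − -31.146·-20.426 = -543.267136
x = (-717.095565·14.726 − -31.146·957.928702) / -543.267136 = -35.481068
y = (6.310·957.928702 − -717.095565·-20.426) / -543.267136 = 15.835421
|P − Q| = √((-35.481068 − -14.281)² + (15.835421 − -39.899)²) = 59.630266

59.630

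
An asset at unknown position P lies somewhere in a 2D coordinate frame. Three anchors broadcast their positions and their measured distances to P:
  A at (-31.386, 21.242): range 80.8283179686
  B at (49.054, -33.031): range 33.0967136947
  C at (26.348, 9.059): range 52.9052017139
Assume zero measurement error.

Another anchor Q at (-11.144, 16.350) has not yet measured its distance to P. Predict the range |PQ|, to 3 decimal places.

66.008

eq1: (x + 31.386)² + (y − 21.242)² = 80.8283179686²
eq2: (x − 49.054)² + (y + 33.031)² = 33.0967136947²
eq3: (x − 26.348)² + (y − 9.059)² = 52.9052017139²
eq2−eq1, eq2−eq3 (x²,y² cancel):
  -160.880·x + 108.546·y = -7498.862845
  -45.412·x + 84.180·y = -4424.627203
det = -160.880·84.180 − 108.546·-45.412 = -8613.587448
x = (-7498.862845·84.180 − 108.546·-4424.627203) / -8613.587448 = 17.527969
y = (-160.880·-4424.627203 − -7498.862845·-45.412) / -8613.587448 = -43.105810
|P − Q| = √((17.527969 − -11.144)² + (-43.105810 − 16.350)²) = 66.008144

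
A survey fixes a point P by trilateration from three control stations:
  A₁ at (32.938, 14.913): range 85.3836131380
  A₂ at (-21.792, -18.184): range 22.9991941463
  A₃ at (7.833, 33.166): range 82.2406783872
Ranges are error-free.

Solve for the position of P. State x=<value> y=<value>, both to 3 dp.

x=-34.664 y=-37.244

eq1: (x − 32.938)² + (y − 14.913)² = 85.3836131380²
eq2: (x + 21.792)² + (y + 18.184)² = 22.9991941463²
eq3: (x − 7.833)² + (y − 33.166)² = 82.2406783872²
eq3−eq1, eq3−eq2 (x²,y² cancel):
  50.210·x − 36.506·y = -380.862243
  -59.250·x − 102.700·y = 5878.775925
det = 50.210·-102.700 − -36.506·-59.250 = -7319.547500
x = (-380.862243·-102.700 − -36.506·5878.775925) / -7319.547500 = -34.664048
y = (50.210·5878.775925 − -380.862243·-59.250) / -7319.547500 = -37.243730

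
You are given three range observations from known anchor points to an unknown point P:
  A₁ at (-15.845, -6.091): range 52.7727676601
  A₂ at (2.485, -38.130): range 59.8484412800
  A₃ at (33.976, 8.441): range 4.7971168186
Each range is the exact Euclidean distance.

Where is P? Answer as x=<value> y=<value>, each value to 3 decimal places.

eq1: (x + 15.845)² + (y + 6.091)² = 52.7727676601²
eq2: (x − 2.485)² + (y + 38.130)² = 59.8484412800²
eq3: (x − 33.976)² + (y − 8.441)² = 4.7971168186²
eq3−eq1, eq3−eq2 (x²,y² cancel):
  -99.642·x − 29.064·y = -3699.407428
  -62.982·x − 93.142·y = -3324.370526
det = -99.642·-93.142 − -29.064·-62.982 = 7450.346316
x = (-3699.407428·-93.142 − -29.064·-3324.370526) / 7450.346316 = 33.280426
y = (-99.642·-3324.370526 − -3699.407428·-62.982) / 7450.346316 = 13.187420

x=33.280 y=13.187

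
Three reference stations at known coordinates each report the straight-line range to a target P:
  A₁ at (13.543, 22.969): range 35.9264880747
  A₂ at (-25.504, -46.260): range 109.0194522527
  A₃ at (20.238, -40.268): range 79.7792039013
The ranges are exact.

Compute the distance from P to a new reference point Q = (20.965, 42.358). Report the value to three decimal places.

eq1: (x − 13.543)² + (y − 22.969)² = 35.9264880747²
eq2: (x + 25.504)² + (y + 46.260)² = 109.0194522527²
eq3: (x − 20.238)² + (y + 40.268)² = 79.7792039013²
eq2−eq3, eq2−eq1 (x²,y² cancel):
  91.484·x + 11.984·y = 4761.166446
  78.094·x + 138.458·y = 8515.074618
det = 91.484·138.458 − 11.984·78.094 = 11730.813176
x = (4761.166446·138.458 − 11.984·8515.074618) / 11730.813176 = 47.496872
y = (91.484·8515.074618 − 4761.166446·78.094) / 11730.813176 = 34.709832
|P − Q| = √((47.496872 − 20.965)² + (34.709832 − 42.358)²) = 27.612220

27.612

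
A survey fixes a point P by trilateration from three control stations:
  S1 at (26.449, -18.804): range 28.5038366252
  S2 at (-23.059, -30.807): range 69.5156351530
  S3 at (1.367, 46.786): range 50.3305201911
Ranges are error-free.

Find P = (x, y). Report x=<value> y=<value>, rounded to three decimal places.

x=34.188 y=8.629

eq1: (x − 26.449)² + (y + 18.804)² = 28.5038366252²
eq2: (x + 23.059)² + (y + 30.807)² = 69.5156351530²
eq3: (x − 1.367)² + (y − 46.786)² = 50.3305201911²
eq3−eq2, eq3−eq1 (x²,y² cancel):
  -48.852·x − 155.186·y = -3009.272023
  50.164·x − 131.180·y = 583.034092
det = -48.852·-131.180 − -155.186·50.164 = 14193.155864
x = (-3009.272023·-131.180 − -155.186·583.034092) / 14193.155864 = 34.187959
y = (-48.852·583.034092 − -3009.272023·50.164) / 14193.155864 = 8.629141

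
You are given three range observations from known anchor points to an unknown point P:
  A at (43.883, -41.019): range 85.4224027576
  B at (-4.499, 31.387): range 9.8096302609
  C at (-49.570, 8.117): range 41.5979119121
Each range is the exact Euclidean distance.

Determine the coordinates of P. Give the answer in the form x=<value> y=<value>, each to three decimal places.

eq1: (x − 43.883)² + (y + 41.019)² = 85.4224027576²
eq2: (x + 4.499)² + (y − 31.387)² = 9.8096302609²
eq3: (x + 49.570)² + (y − 8.117)² = 41.5979119121²
eq2−eq1, eq2−eq3 (x²,y² cancel):
  96.764·x − 144.812·y = -4597.866767
  -90.142·x − 46.540·y = -116.471611
det = 96.764·-46.540 − -144.812·-90.142 = -17557.039864
x = (-4597.866767·-46.540 − -144.812·-116.471611) / -17557.039864 = -11.227304
y = (96.764·-116.471611 − -4597.866767·-90.142) / -17557.039864 = 24.248459

x=-11.227 y=24.248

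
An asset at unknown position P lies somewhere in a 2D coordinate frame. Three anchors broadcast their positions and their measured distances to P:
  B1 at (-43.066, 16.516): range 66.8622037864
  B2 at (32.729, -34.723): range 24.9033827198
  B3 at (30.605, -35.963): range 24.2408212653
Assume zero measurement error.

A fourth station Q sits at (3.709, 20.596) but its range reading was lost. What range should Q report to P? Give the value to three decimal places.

40.214

eq1: (x + 43.066)² + (y − 16.516)² = 66.8622037864²
eq2: (x − 32.729)² + (y + 34.723)² = 24.9033827198²
eq3: (x − 30.605)² + (y + 35.963)² = 24.2408212653²
eq1−eq2, eq1−eq3 (x²,y² cancel):
  151.590·x − 102.478·y = 3999.791382
  147.342·x − 104.958·y = 3985.481662
det = 151.590·-104.958 − -102.478·147.342 = -811.269744
x = (3999.791382·-104.958 − -102.478·3985.481662) / -811.269744 = 14.034684
y = (151.590·3985.481662 − 3999.791382·147.342) / -811.269744 = -18.270006
|P − Q| = √((14.034684 − 3.709)² + (-18.270006 − 20.596)²) = 40.214253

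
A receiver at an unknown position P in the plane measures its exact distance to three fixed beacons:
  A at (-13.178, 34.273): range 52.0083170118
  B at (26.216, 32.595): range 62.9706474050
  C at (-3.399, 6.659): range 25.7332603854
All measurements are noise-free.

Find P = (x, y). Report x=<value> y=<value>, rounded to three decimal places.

eq1: (x + 13.178)² + (y − 34.273)² = 52.0083170118²
eq2: (x − 26.216)² + (y − 32.595)² = 62.9706474050²
eq3: (x + 3.399)² + (y − 6.659)² = 25.7332603854²
eq1−eq3, eq1−eq2 (x²,y² cancel):
  19.558·x − 55.228·y = 750.261617
  78.788·x − 3.356·y = -859.022928
det = 19.558·-3.356 − -55.228·78.788 = 4285.667016
x = (750.261617·-3.356 − -55.228·-859.022928) / 4285.667016 = -11.657461
y = (19.558·-859.022928 − 750.261617·78.788) / 4285.667016 = -17.713085

x=-11.657 y=-17.713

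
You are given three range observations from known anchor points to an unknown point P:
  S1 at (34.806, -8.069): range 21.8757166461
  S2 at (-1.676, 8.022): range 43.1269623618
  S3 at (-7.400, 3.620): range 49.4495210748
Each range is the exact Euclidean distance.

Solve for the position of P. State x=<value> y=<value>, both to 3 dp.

eq1: (x − 34.806)² + (y + 8.069)² = 21.8757166461²
eq2: (x + 1.676)² + (y − 8.022)² = 43.1269623618²
eq3: (x + 7.400)² + (y − 3.620)² = 49.4495210748²
eq2−eq3, eq2−eq1 (x²,y² cancel):
  -11.448·x − 8.804·y = -584.617312
  72.964·x − 32.182·y = 2590.792841
det = -11.448·-32.182 − -8.804·72.964 = 1010.794592
x = (-584.617312·-32.182 − -8.804·2590.792841) / 1010.794592 = 41.178984
y = (-11.448·2590.792841 − -584.617312·72.964) / 1010.794592 = 12.857826

x=41.179 y=12.858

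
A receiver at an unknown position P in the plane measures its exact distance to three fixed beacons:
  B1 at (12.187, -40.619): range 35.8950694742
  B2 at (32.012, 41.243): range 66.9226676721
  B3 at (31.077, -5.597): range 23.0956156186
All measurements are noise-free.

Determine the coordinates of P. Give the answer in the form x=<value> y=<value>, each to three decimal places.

x=44.282 y=-24.545

eq1: (x − 12.187)² + (y + 40.619)² = 35.8950694742²
eq2: (x − 32.012)² + (y − 41.243)² = 66.9226676721²
eq3: (x − 31.077)² + (y + 5.597)² = 23.0956156186²
eq1−eq2, eq1−eq3 (x²,y² cancel):
  39.650·x + 163.724·y = -2262.860373
  37.780·x + 70.044·y = -46.271240
det = 39.650·70.044 − 163.724·37.780 = -3408.248120
x = (-2262.860373·70.044 − 163.724·-46.271240) / -3408.248120 = 44.282011
y = (39.650·-46.271240 − -2262.860373·37.780) / -3408.248120 = -24.545223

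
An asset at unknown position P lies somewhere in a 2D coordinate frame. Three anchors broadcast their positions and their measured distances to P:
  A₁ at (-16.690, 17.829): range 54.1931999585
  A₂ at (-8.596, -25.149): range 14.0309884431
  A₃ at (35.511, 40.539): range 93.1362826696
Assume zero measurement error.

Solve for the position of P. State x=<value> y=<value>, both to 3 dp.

x=-17.029 y=-36.363

eq1: (x + 16.690)² + (y − 17.829)² = 54.1931999585²
eq2: (x + 8.596)² + (y + 25.149)² = 14.0309884431²
eq3: (x − 35.511)² + (y − 40.539)² = 93.1362826696²
eq2−eq3, eq2−eq1 (x²,y² cancel):
  88.214·x + 131.376·y = -6279.420288
  -16.188·x + 85.956·y = -2849.968361
det = 88.214·85.956 − 131.376·-16.188 = 9709.237272
x = (-6279.420288·85.956 − 131.376·-2849.968361) / 9709.237272 = -17.028774
y = (88.214·-2849.968361 − -6279.420288·-16.188) / 9709.237272 = -36.363141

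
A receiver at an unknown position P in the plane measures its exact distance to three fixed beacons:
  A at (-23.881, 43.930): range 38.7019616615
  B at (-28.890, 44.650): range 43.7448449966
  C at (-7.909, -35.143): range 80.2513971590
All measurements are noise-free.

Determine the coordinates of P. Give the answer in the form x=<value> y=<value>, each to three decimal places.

eq1: (x + 23.881)² + (y − 43.930)² = 38.7019616615²
eq2: (x + 28.890)² + (y − 44.650)² = 43.7448449966²
eq3: (x + 7.909)² + (y + 35.143)² = 80.2513971590²
eq1−eq3, eq1−eq2 (x²,y² cancel):
  31.944·x − 158.146·y = -6145.009241
  -10.018·x + 1.440·y = -87.662088
det = 31.944·1.440 − -158.146·-10.018 = -1538.307268
x = (-6145.009241·1.440 − -158.146·-87.662088) / -1538.307268 = 14.764425
y = (31.944·-87.662088 − -6145.009241·-10.018) / -1538.307268 = 41.838833

x=14.764 y=41.839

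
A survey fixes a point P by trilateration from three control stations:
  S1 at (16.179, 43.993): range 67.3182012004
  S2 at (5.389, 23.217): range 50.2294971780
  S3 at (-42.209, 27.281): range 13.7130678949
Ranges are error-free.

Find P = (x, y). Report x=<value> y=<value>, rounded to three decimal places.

x=-43.926 y=13.676

eq1: (x − 16.179)² + (y − 43.993)² = 67.3182012004²
eq2: (x − 5.389)² + (y − 23.217)² = 50.2294971780²
eq3: (x + 42.209)² + (y − 27.281)² = 13.7130678949²
eq2−eq3, eq2−eq1 (x²,y² cancel):
  -95.196·x + 8.128·y = 4292.736388
  21.580·x + 41.552·y = -379.664146
det = -95.196·41.552 − 8.128·21.580 = -4130.986432
x = (4292.736388·41.552 − 8.128·-379.664146) / -4130.986432 = -43.925996
y = (-95.196·-379.664146 − 4292.736388·21.580) / -4130.986432 = 13.675848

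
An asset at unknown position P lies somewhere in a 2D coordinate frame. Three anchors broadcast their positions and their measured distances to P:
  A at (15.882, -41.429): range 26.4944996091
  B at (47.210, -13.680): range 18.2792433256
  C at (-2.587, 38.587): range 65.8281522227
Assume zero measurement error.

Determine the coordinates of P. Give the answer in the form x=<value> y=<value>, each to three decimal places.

x=29.663 y=-18.800

eq1: (x − 15.882)² + (y + 41.429)² = 26.4944996091²
eq2: (x − 47.210)² + (y + 13.680)² = 18.2792433256²
eq3: (x + 2.587)² + (y − 38.587)² = 65.8281522227²
eq1−eq2, eq1−eq3 (x²,y² cancel):
  62.656·x + 55.498·y = 815.154308
  -36.938·x + 160.032·y = -4104.337943
det = 62.656·160.032 − 55.498·-36.938 = 12076.950116
x = (815.154308·160.032 − 55.498·-4104.337943) / 12076.950116 = 29.662565
y = (62.656·-4104.337943 − 815.154308·-36.938) / 12076.950116 = -18.800378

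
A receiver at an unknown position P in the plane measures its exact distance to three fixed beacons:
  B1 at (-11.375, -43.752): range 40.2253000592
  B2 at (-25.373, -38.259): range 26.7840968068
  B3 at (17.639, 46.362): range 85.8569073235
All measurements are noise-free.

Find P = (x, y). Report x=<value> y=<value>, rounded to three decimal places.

x=-40.906 y=-16.439

eq1: (x + 11.375)² + (y + 43.752)² = 40.2253000592²
eq2: (x + 25.373)² + (y + 38.259)² = 26.7840968068²
eq3: (x − 17.639)² + (y − 46.362)² = 85.8569073235²
eq1−eq3, eq1−eq2 (x²,y² cancel):
  58.028·x + 180.228·y = -5336.392534
  -27.996·x + 10.986·y = 964.599004
det = 58.028·10.986 − 180.228·-27.996 = 5683.158696
x = (-5336.392534·10.986 − 180.228·964.599004) / 5683.158696 = -40.905660
y = (58.028·964.599004 − -5336.392534·-27.996) / 5683.158696 = -16.438727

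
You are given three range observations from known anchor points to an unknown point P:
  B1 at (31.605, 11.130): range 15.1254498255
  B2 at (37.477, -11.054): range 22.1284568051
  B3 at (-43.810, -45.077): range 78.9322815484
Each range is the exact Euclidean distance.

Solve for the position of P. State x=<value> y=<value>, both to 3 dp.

eq1: (x − 31.605)² + (y − 11.130)² = 15.1254498255²
eq2: (x − 37.477)² + (y + 11.054)² = 22.1284568051²
eq3: (x + 43.810)² + (y + 45.077)² = 78.9322815484²
eq2−eq1, eq2−eq3 (x²,y² cancel):
  -11.744·x + 44.368·y = -143.074152
  -162.574·x − 68.046·y = -3316.100886
det = -11.744·-68.046 − 44.368·-162.574 = 8012.215456
x = (-143.074152·-68.046 − 44.368·-3316.100886) / 8012.215456 = 19.578154
y = (-11.744·-3316.100886 − -143.074152·-162.574) / 8012.215456 = 1.957530

x=19.578 y=1.958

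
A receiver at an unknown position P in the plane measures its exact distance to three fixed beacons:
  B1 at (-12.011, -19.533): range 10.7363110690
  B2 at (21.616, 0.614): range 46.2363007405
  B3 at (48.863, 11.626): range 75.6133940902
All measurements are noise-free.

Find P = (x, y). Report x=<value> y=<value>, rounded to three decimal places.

eq1: (x + 12.011)² + (y + 19.533)² = 10.7363110690²
eq2: (x − 21.616)² + (y − 0.614)² = 46.2363007405²
eq3: (x − 48.863)² + (y − 11.626)² = 75.6133940902²
eq2−eq3, eq2−eq1 (x²,y² cancel):
  54.494·x + 22.024·y = -1524.461667
  -67.254·x − 40.294·y = 2080.700889
det = 54.494·-40.294 − 22.024·-67.254 = -714.579140
x = (-1524.461667·-40.294 − 22.024·2080.700889) / -714.579140 = -21.832854
y = (54.494·2080.700889 − -1524.461667·-67.254) / -714.579140 = -15.197154

x=-21.833 y=-15.197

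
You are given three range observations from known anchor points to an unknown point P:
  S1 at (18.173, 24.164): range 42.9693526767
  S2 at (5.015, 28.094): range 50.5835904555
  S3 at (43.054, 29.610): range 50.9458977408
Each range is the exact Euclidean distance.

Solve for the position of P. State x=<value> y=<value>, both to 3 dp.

x=25.426 y=-18.189

eq1: (x − 18.173)² + (y − 24.164)² = 42.9693526767²
eq2: (x − 5.015)² + (y − 28.094)² = 50.5835904555²
eq3: (x − 43.054)² + (y − 29.610)² = 50.9458977408²
eq3−eq2, eq3−eq1 (x²,y² cancel):
  -76.078·x − 3.032·y = -1879.191082
  -49.762·x − 10.892·y = -1067.122964
det = -76.078·-10.892 − -3.032·-49.762 = 677.763192
x = (-1879.191082·-10.892 − -3.032·-1067.122964) / 677.763192 = 25.425743
y = (-76.078·-1067.122964 − -1879.191082·-49.762) / 677.763192 = -18.188839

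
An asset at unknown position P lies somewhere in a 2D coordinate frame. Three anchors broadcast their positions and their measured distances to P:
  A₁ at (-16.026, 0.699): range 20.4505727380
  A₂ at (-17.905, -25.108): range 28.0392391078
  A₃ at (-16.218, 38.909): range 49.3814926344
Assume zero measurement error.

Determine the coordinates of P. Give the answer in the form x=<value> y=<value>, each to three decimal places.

x=3.102 y=-6.536

eq1: (x + 16.026)² + (y − 0.699)² = 20.4505727380²
eq2: (x + 17.905)² + (y + 25.108)² = 28.0392391078²
eq3: (x + 16.218)² + (y − 38.909)² = 49.3814926344²
eq2−eq3, eq2−eq1 (x²,y² cancel):
  3.374·x + 128.034·y = -826.399769
  3.758·x + 51.614·y = -325.706408
det = 3.374·51.614 − 128.034·3.758 = -307.006136
x = (-826.399769·51.614 − 128.034·-325.706408) / -307.006136 = 3.101904
y = (3.374·-325.706408 − -826.399769·3.758) / -307.006136 = -6.536276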